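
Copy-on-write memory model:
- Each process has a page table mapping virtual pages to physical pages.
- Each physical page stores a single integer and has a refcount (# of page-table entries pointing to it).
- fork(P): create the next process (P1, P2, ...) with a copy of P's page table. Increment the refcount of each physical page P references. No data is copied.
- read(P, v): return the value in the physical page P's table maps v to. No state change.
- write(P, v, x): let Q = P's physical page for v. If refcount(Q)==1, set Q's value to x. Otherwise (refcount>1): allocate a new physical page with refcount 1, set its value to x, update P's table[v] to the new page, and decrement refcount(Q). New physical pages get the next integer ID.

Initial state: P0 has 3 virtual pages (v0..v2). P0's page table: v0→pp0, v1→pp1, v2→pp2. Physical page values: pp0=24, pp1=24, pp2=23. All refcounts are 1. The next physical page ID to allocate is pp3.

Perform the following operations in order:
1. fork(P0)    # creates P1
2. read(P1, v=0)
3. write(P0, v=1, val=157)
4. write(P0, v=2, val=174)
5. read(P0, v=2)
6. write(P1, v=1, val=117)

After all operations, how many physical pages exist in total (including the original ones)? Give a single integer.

Op 1: fork(P0) -> P1. 3 ppages; refcounts: pp0:2 pp1:2 pp2:2
Op 2: read(P1, v0) -> 24. No state change.
Op 3: write(P0, v1, 157). refcount(pp1)=2>1 -> COPY to pp3. 4 ppages; refcounts: pp0:2 pp1:1 pp2:2 pp3:1
Op 4: write(P0, v2, 174). refcount(pp2)=2>1 -> COPY to pp4. 5 ppages; refcounts: pp0:2 pp1:1 pp2:1 pp3:1 pp4:1
Op 5: read(P0, v2) -> 174. No state change.
Op 6: write(P1, v1, 117). refcount(pp1)=1 -> write in place. 5 ppages; refcounts: pp0:2 pp1:1 pp2:1 pp3:1 pp4:1

Answer: 5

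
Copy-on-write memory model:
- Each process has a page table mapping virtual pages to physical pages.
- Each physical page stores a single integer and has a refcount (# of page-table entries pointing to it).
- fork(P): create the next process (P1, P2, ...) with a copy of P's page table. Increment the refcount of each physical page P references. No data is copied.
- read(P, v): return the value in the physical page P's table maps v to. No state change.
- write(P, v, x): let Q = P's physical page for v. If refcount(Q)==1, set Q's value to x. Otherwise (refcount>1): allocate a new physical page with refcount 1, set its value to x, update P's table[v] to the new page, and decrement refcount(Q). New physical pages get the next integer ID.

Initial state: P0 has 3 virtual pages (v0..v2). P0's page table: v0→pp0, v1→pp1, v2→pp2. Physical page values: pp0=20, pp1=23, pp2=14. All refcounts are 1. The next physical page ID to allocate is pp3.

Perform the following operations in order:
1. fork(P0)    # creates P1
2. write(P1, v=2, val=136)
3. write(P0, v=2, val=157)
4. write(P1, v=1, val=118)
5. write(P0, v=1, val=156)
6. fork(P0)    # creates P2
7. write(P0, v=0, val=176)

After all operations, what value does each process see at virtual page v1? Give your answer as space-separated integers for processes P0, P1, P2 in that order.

Answer: 156 118 156

Derivation:
Op 1: fork(P0) -> P1. 3 ppages; refcounts: pp0:2 pp1:2 pp2:2
Op 2: write(P1, v2, 136). refcount(pp2)=2>1 -> COPY to pp3. 4 ppages; refcounts: pp0:2 pp1:2 pp2:1 pp3:1
Op 3: write(P0, v2, 157). refcount(pp2)=1 -> write in place. 4 ppages; refcounts: pp0:2 pp1:2 pp2:1 pp3:1
Op 4: write(P1, v1, 118). refcount(pp1)=2>1 -> COPY to pp4. 5 ppages; refcounts: pp0:2 pp1:1 pp2:1 pp3:1 pp4:1
Op 5: write(P0, v1, 156). refcount(pp1)=1 -> write in place. 5 ppages; refcounts: pp0:2 pp1:1 pp2:1 pp3:1 pp4:1
Op 6: fork(P0) -> P2. 5 ppages; refcounts: pp0:3 pp1:2 pp2:2 pp3:1 pp4:1
Op 7: write(P0, v0, 176). refcount(pp0)=3>1 -> COPY to pp5. 6 ppages; refcounts: pp0:2 pp1:2 pp2:2 pp3:1 pp4:1 pp5:1
P0: v1 -> pp1 = 156
P1: v1 -> pp4 = 118
P2: v1 -> pp1 = 156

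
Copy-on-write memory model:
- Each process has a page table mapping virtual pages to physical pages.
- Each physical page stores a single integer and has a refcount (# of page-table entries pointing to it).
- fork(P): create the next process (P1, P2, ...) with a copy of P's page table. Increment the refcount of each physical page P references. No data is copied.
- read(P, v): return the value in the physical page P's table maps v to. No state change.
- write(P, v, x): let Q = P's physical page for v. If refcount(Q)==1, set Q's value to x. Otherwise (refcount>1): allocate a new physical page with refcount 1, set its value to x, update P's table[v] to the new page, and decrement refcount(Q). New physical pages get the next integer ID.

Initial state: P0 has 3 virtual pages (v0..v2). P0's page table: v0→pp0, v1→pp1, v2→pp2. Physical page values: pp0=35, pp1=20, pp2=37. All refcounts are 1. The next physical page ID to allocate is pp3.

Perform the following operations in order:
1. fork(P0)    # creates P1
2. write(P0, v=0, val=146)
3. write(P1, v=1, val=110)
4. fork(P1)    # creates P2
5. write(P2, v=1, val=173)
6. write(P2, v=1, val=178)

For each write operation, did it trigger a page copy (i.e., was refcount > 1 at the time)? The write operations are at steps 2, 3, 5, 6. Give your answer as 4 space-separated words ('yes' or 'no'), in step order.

Op 1: fork(P0) -> P1. 3 ppages; refcounts: pp0:2 pp1:2 pp2:2
Op 2: write(P0, v0, 146). refcount(pp0)=2>1 -> COPY to pp3. 4 ppages; refcounts: pp0:1 pp1:2 pp2:2 pp3:1
Op 3: write(P1, v1, 110). refcount(pp1)=2>1 -> COPY to pp4. 5 ppages; refcounts: pp0:1 pp1:1 pp2:2 pp3:1 pp4:1
Op 4: fork(P1) -> P2. 5 ppages; refcounts: pp0:2 pp1:1 pp2:3 pp3:1 pp4:2
Op 5: write(P2, v1, 173). refcount(pp4)=2>1 -> COPY to pp5. 6 ppages; refcounts: pp0:2 pp1:1 pp2:3 pp3:1 pp4:1 pp5:1
Op 6: write(P2, v1, 178). refcount(pp5)=1 -> write in place. 6 ppages; refcounts: pp0:2 pp1:1 pp2:3 pp3:1 pp4:1 pp5:1

yes yes yes no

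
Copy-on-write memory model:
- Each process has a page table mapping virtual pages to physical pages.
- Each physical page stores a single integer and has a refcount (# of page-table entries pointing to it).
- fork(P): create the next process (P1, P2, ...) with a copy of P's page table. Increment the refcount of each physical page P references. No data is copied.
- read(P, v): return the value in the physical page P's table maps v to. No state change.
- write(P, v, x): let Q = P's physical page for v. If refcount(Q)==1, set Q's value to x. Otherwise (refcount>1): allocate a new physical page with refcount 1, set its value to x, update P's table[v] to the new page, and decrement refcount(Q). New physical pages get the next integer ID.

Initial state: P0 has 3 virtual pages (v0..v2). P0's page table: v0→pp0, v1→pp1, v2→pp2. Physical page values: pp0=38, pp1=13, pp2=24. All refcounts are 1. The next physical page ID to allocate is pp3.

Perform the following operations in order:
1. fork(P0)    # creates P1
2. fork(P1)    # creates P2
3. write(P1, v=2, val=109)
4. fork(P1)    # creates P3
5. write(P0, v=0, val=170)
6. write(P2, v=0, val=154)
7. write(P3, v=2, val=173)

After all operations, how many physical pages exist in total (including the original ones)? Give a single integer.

Answer: 7

Derivation:
Op 1: fork(P0) -> P1. 3 ppages; refcounts: pp0:2 pp1:2 pp2:2
Op 2: fork(P1) -> P2. 3 ppages; refcounts: pp0:3 pp1:3 pp2:3
Op 3: write(P1, v2, 109). refcount(pp2)=3>1 -> COPY to pp3. 4 ppages; refcounts: pp0:3 pp1:3 pp2:2 pp3:1
Op 4: fork(P1) -> P3. 4 ppages; refcounts: pp0:4 pp1:4 pp2:2 pp3:2
Op 5: write(P0, v0, 170). refcount(pp0)=4>1 -> COPY to pp4. 5 ppages; refcounts: pp0:3 pp1:4 pp2:2 pp3:2 pp4:1
Op 6: write(P2, v0, 154). refcount(pp0)=3>1 -> COPY to pp5. 6 ppages; refcounts: pp0:2 pp1:4 pp2:2 pp3:2 pp4:1 pp5:1
Op 7: write(P3, v2, 173). refcount(pp3)=2>1 -> COPY to pp6. 7 ppages; refcounts: pp0:2 pp1:4 pp2:2 pp3:1 pp4:1 pp5:1 pp6:1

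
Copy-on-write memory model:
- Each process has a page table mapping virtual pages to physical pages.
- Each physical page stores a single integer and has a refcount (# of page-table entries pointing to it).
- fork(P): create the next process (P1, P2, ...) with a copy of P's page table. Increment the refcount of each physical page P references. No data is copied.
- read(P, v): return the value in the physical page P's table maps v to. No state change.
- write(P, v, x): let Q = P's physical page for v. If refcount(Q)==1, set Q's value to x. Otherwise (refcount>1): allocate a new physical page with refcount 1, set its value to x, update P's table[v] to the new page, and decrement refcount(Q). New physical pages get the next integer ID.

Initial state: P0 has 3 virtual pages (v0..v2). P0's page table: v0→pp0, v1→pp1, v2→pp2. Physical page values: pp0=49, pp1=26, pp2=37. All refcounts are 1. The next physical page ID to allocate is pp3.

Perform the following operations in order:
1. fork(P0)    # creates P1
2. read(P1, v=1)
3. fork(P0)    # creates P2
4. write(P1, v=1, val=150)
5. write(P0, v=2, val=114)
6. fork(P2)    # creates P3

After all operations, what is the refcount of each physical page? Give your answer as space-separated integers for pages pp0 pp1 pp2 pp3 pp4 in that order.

Op 1: fork(P0) -> P1. 3 ppages; refcounts: pp0:2 pp1:2 pp2:2
Op 2: read(P1, v1) -> 26. No state change.
Op 3: fork(P0) -> P2. 3 ppages; refcounts: pp0:3 pp1:3 pp2:3
Op 4: write(P1, v1, 150). refcount(pp1)=3>1 -> COPY to pp3. 4 ppages; refcounts: pp0:3 pp1:2 pp2:3 pp3:1
Op 5: write(P0, v2, 114). refcount(pp2)=3>1 -> COPY to pp4. 5 ppages; refcounts: pp0:3 pp1:2 pp2:2 pp3:1 pp4:1
Op 6: fork(P2) -> P3. 5 ppages; refcounts: pp0:4 pp1:3 pp2:3 pp3:1 pp4:1

Answer: 4 3 3 1 1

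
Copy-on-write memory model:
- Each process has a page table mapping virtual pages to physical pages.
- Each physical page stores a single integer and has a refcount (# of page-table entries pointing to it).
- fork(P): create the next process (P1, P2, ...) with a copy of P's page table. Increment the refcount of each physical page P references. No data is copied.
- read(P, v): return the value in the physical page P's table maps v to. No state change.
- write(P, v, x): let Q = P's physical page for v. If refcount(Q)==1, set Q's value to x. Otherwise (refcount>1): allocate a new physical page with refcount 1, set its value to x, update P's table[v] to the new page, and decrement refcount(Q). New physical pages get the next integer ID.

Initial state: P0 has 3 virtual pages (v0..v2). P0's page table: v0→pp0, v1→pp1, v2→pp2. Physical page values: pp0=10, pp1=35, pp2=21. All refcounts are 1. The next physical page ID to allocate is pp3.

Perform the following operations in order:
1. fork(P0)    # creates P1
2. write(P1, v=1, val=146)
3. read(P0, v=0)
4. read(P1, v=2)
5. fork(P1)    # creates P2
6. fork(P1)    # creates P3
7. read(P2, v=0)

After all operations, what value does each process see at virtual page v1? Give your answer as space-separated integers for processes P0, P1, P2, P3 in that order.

Op 1: fork(P0) -> P1. 3 ppages; refcounts: pp0:2 pp1:2 pp2:2
Op 2: write(P1, v1, 146). refcount(pp1)=2>1 -> COPY to pp3. 4 ppages; refcounts: pp0:2 pp1:1 pp2:2 pp3:1
Op 3: read(P0, v0) -> 10. No state change.
Op 4: read(P1, v2) -> 21. No state change.
Op 5: fork(P1) -> P2. 4 ppages; refcounts: pp0:3 pp1:1 pp2:3 pp3:2
Op 6: fork(P1) -> P3. 4 ppages; refcounts: pp0:4 pp1:1 pp2:4 pp3:3
Op 7: read(P2, v0) -> 10. No state change.
P0: v1 -> pp1 = 35
P1: v1 -> pp3 = 146
P2: v1 -> pp3 = 146
P3: v1 -> pp3 = 146

Answer: 35 146 146 146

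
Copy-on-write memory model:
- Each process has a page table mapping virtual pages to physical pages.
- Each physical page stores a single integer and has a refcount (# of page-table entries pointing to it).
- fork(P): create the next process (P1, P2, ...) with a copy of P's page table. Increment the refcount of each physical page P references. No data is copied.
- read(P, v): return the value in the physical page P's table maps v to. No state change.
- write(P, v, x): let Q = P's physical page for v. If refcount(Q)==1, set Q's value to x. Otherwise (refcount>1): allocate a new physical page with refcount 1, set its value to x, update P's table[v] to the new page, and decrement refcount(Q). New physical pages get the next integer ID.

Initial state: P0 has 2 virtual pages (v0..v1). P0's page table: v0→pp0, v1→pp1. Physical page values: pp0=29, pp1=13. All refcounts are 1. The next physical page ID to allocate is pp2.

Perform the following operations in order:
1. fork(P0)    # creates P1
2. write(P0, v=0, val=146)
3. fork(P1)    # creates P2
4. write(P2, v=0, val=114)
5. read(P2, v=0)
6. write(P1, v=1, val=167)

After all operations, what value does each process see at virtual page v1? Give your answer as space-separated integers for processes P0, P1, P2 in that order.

Answer: 13 167 13

Derivation:
Op 1: fork(P0) -> P1. 2 ppages; refcounts: pp0:2 pp1:2
Op 2: write(P0, v0, 146). refcount(pp0)=2>1 -> COPY to pp2. 3 ppages; refcounts: pp0:1 pp1:2 pp2:1
Op 3: fork(P1) -> P2. 3 ppages; refcounts: pp0:2 pp1:3 pp2:1
Op 4: write(P2, v0, 114). refcount(pp0)=2>1 -> COPY to pp3. 4 ppages; refcounts: pp0:1 pp1:3 pp2:1 pp3:1
Op 5: read(P2, v0) -> 114. No state change.
Op 6: write(P1, v1, 167). refcount(pp1)=3>1 -> COPY to pp4. 5 ppages; refcounts: pp0:1 pp1:2 pp2:1 pp3:1 pp4:1
P0: v1 -> pp1 = 13
P1: v1 -> pp4 = 167
P2: v1 -> pp1 = 13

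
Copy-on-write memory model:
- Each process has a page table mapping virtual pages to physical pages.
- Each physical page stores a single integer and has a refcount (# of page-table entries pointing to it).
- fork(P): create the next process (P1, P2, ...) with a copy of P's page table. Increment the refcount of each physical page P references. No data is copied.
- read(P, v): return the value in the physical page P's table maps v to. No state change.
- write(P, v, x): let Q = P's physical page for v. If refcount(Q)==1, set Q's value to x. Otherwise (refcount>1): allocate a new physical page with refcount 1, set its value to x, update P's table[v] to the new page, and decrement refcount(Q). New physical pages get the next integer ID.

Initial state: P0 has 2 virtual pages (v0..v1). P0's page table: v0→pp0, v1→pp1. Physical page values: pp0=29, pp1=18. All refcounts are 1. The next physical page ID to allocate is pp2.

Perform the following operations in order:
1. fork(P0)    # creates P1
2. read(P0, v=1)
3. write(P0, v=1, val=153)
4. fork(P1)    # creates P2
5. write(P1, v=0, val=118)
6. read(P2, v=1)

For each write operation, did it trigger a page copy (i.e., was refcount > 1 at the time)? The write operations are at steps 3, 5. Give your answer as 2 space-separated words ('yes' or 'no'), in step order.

Op 1: fork(P0) -> P1. 2 ppages; refcounts: pp0:2 pp1:2
Op 2: read(P0, v1) -> 18. No state change.
Op 3: write(P0, v1, 153). refcount(pp1)=2>1 -> COPY to pp2. 3 ppages; refcounts: pp0:2 pp1:1 pp2:1
Op 4: fork(P1) -> P2. 3 ppages; refcounts: pp0:3 pp1:2 pp2:1
Op 5: write(P1, v0, 118). refcount(pp0)=3>1 -> COPY to pp3. 4 ppages; refcounts: pp0:2 pp1:2 pp2:1 pp3:1
Op 6: read(P2, v1) -> 18. No state change.

yes yes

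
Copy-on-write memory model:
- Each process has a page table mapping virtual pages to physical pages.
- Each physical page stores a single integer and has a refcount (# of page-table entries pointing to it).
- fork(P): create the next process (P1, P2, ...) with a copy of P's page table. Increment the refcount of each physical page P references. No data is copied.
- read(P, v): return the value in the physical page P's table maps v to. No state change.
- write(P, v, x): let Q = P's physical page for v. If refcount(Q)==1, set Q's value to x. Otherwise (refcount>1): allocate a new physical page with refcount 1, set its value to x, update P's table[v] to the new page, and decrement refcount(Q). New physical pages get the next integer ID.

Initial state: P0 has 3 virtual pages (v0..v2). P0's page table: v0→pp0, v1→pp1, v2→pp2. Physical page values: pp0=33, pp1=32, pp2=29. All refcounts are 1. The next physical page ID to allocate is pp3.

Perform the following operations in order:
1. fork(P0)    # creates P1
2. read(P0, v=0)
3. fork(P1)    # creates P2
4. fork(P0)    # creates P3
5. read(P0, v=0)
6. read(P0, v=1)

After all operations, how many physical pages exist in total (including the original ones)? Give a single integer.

Answer: 3

Derivation:
Op 1: fork(P0) -> P1. 3 ppages; refcounts: pp0:2 pp1:2 pp2:2
Op 2: read(P0, v0) -> 33. No state change.
Op 3: fork(P1) -> P2. 3 ppages; refcounts: pp0:3 pp1:3 pp2:3
Op 4: fork(P0) -> P3. 3 ppages; refcounts: pp0:4 pp1:4 pp2:4
Op 5: read(P0, v0) -> 33. No state change.
Op 6: read(P0, v1) -> 32. No state change.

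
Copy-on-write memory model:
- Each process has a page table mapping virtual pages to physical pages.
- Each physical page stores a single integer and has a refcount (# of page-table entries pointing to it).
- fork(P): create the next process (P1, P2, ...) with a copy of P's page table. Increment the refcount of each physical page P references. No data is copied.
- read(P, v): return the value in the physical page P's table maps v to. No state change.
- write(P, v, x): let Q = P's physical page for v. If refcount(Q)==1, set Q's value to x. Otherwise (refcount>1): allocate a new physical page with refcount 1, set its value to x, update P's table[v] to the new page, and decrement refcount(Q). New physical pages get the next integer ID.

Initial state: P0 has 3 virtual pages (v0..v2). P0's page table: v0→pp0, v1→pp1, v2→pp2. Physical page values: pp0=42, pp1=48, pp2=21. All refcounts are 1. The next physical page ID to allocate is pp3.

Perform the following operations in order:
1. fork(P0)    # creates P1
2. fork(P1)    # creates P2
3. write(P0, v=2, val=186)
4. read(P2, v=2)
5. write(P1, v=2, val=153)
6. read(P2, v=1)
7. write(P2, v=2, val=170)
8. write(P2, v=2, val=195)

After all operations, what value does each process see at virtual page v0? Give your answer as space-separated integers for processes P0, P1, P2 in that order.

Op 1: fork(P0) -> P1. 3 ppages; refcounts: pp0:2 pp1:2 pp2:2
Op 2: fork(P1) -> P2. 3 ppages; refcounts: pp0:3 pp1:3 pp2:3
Op 3: write(P0, v2, 186). refcount(pp2)=3>1 -> COPY to pp3. 4 ppages; refcounts: pp0:3 pp1:3 pp2:2 pp3:1
Op 4: read(P2, v2) -> 21. No state change.
Op 5: write(P1, v2, 153). refcount(pp2)=2>1 -> COPY to pp4. 5 ppages; refcounts: pp0:3 pp1:3 pp2:1 pp3:1 pp4:1
Op 6: read(P2, v1) -> 48. No state change.
Op 7: write(P2, v2, 170). refcount(pp2)=1 -> write in place. 5 ppages; refcounts: pp0:3 pp1:3 pp2:1 pp3:1 pp4:1
Op 8: write(P2, v2, 195). refcount(pp2)=1 -> write in place. 5 ppages; refcounts: pp0:3 pp1:3 pp2:1 pp3:1 pp4:1
P0: v0 -> pp0 = 42
P1: v0 -> pp0 = 42
P2: v0 -> pp0 = 42

Answer: 42 42 42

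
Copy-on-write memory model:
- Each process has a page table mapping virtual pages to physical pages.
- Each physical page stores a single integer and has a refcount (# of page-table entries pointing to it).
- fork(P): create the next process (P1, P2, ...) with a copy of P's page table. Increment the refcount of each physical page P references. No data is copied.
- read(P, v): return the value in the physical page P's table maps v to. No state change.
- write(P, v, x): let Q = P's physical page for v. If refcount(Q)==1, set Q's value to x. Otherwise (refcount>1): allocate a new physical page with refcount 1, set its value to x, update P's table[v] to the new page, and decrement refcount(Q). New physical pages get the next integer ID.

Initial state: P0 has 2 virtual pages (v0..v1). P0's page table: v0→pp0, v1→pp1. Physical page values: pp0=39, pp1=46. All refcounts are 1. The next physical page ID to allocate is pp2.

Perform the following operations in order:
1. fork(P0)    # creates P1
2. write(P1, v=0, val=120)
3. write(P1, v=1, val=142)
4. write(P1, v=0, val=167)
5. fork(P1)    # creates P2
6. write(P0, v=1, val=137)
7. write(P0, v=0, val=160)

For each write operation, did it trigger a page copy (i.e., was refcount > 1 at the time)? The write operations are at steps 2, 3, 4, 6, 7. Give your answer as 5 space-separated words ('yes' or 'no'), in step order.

Op 1: fork(P0) -> P1. 2 ppages; refcounts: pp0:2 pp1:2
Op 2: write(P1, v0, 120). refcount(pp0)=2>1 -> COPY to pp2. 3 ppages; refcounts: pp0:1 pp1:2 pp2:1
Op 3: write(P1, v1, 142). refcount(pp1)=2>1 -> COPY to pp3. 4 ppages; refcounts: pp0:1 pp1:1 pp2:1 pp3:1
Op 4: write(P1, v0, 167). refcount(pp2)=1 -> write in place. 4 ppages; refcounts: pp0:1 pp1:1 pp2:1 pp3:1
Op 5: fork(P1) -> P2. 4 ppages; refcounts: pp0:1 pp1:1 pp2:2 pp3:2
Op 6: write(P0, v1, 137). refcount(pp1)=1 -> write in place. 4 ppages; refcounts: pp0:1 pp1:1 pp2:2 pp3:2
Op 7: write(P0, v0, 160). refcount(pp0)=1 -> write in place. 4 ppages; refcounts: pp0:1 pp1:1 pp2:2 pp3:2

yes yes no no no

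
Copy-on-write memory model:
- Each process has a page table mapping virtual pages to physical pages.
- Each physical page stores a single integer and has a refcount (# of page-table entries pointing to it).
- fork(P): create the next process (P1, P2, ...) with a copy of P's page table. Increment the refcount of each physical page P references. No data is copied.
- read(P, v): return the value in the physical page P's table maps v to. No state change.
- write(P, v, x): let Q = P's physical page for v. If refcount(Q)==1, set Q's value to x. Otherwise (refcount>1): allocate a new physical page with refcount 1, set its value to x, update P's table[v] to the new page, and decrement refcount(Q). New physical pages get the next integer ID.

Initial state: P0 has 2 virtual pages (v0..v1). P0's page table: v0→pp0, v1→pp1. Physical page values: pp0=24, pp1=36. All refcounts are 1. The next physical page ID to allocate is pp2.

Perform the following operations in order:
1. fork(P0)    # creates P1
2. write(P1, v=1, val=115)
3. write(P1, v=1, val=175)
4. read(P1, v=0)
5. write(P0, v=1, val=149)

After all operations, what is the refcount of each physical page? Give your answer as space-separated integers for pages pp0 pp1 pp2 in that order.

Answer: 2 1 1

Derivation:
Op 1: fork(P0) -> P1. 2 ppages; refcounts: pp0:2 pp1:2
Op 2: write(P1, v1, 115). refcount(pp1)=2>1 -> COPY to pp2. 3 ppages; refcounts: pp0:2 pp1:1 pp2:1
Op 3: write(P1, v1, 175). refcount(pp2)=1 -> write in place. 3 ppages; refcounts: pp0:2 pp1:1 pp2:1
Op 4: read(P1, v0) -> 24. No state change.
Op 5: write(P0, v1, 149). refcount(pp1)=1 -> write in place. 3 ppages; refcounts: pp0:2 pp1:1 pp2:1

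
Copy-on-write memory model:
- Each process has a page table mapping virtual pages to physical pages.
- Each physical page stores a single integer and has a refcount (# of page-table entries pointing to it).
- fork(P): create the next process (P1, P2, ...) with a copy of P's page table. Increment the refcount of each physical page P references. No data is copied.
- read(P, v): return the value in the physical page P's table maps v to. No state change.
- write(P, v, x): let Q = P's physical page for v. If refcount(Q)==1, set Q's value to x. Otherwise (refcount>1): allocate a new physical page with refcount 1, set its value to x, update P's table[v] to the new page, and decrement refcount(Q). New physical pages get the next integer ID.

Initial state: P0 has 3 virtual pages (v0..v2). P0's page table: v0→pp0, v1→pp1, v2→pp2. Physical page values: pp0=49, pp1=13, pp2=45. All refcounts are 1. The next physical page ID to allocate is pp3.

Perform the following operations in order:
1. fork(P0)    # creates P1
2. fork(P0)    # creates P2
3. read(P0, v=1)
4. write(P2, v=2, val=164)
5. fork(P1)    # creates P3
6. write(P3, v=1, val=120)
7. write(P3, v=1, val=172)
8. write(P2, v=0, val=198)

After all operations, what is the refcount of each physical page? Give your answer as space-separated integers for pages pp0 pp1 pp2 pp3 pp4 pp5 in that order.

Op 1: fork(P0) -> P1. 3 ppages; refcounts: pp0:2 pp1:2 pp2:2
Op 2: fork(P0) -> P2. 3 ppages; refcounts: pp0:3 pp1:3 pp2:3
Op 3: read(P0, v1) -> 13. No state change.
Op 4: write(P2, v2, 164). refcount(pp2)=3>1 -> COPY to pp3. 4 ppages; refcounts: pp0:3 pp1:3 pp2:2 pp3:1
Op 5: fork(P1) -> P3. 4 ppages; refcounts: pp0:4 pp1:4 pp2:3 pp3:1
Op 6: write(P3, v1, 120). refcount(pp1)=4>1 -> COPY to pp4. 5 ppages; refcounts: pp0:4 pp1:3 pp2:3 pp3:1 pp4:1
Op 7: write(P3, v1, 172). refcount(pp4)=1 -> write in place. 5 ppages; refcounts: pp0:4 pp1:3 pp2:3 pp3:1 pp4:1
Op 8: write(P2, v0, 198). refcount(pp0)=4>1 -> COPY to pp5. 6 ppages; refcounts: pp0:3 pp1:3 pp2:3 pp3:1 pp4:1 pp5:1

Answer: 3 3 3 1 1 1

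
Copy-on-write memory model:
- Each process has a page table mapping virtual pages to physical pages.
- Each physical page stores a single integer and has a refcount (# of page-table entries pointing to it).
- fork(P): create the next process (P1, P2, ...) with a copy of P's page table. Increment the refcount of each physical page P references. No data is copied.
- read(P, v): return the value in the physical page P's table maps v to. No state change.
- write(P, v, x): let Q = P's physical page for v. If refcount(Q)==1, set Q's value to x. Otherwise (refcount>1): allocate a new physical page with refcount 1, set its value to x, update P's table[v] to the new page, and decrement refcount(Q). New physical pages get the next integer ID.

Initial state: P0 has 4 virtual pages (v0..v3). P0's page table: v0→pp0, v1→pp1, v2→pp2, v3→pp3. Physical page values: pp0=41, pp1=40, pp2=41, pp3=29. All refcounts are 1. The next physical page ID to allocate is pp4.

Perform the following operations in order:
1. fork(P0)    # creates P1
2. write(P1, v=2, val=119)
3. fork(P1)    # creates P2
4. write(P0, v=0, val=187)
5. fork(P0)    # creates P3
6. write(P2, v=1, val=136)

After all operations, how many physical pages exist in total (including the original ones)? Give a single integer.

Op 1: fork(P0) -> P1. 4 ppages; refcounts: pp0:2 pp1:2 pp2:2 pp3:2
Op 2: write(P1, v2, 119). refcount(pp2)=2>1 -> COPY to pp4. 5 ppages; refcounts: pp0:2 pp1:2 pp2:1 pp3:2 pp4:1
Op 3: fork(P1) -> P2. 5 ppages; refcounts: pp0:3 pp1:3 pp2:1 pp3:3 pp4:2
Op 4: write(P0, v0, 187). refcount(pp0)=3>1 -> COPY to pp5. 6 ppages; refcounts: pp0:2 pp1:3 pp2:1 pp3:3 pp4:2 pp5:1
Op 5: fork(P0) -> P3. 6 ppages; refcounts: pp0:2 pp1:4 pp2:2 pp3:4 pp4:2 pp5:2
Op 6: write(P2, v1, 136). refcount(pp1)=4>1 -> COPY to pp6. 7 ppages; refcounts: pp0:2 pp1:3 pp2:2 pp3:4 pp4:2 pp5:2 pp6:1

Answer: 7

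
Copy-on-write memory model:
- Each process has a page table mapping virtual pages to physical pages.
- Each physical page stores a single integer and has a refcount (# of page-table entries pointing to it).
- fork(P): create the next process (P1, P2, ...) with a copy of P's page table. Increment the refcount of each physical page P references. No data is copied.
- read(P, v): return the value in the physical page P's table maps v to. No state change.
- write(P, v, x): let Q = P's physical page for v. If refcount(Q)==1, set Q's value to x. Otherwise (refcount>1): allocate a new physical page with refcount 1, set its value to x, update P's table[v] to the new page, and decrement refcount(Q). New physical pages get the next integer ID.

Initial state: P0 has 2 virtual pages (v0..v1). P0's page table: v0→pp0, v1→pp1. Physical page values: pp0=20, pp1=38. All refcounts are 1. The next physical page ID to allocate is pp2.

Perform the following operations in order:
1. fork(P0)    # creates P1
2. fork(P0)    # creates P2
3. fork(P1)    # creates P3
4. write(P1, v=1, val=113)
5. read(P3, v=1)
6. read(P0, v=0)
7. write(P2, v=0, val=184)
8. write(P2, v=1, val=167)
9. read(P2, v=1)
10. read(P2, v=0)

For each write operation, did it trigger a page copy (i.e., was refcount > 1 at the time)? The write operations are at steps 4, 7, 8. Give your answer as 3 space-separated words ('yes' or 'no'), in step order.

Op 1: fork(P0) -> P1. 2 ppages; refcounts: pp0:2 pp1:2
Op 2: fork(P0) -> P2. 2 ppages; refcounts: pp0:3 pp1:3
Op 3: fork(P1) -> P3. 2 ppages; refcounts: pp0:4 pp1:4
Op 4: write(P1, v1, 113). refcount(pp1)=4>1 -> COPY to pp2. 3 ppages; refcounts: pp0:4 pp1:3 pp2:1
Op 5: read(P3, v1) -> 38. No state change.
Op 6: read(P0, v0) -> 20. No state change.
Op 7: write(P2, v0, 184). refcount(pp0)=4>1 -> COPY to pp3. 4 ppages; refcounts: pp0:3 pp1:3 pp2:1 pp3:1
Op 8: write(P2, v1, 167). refcount(pp1)=3>1 -> COPY to pp4. 5 ppages; refcounts: pp0:3 pp1:2 pp2:1 pp3:1 pp4:1
Op 9: read(P2, v1) -> 167. No state change.
Op 10: read(P2, v0) -> 184. No state change.

yes yes yes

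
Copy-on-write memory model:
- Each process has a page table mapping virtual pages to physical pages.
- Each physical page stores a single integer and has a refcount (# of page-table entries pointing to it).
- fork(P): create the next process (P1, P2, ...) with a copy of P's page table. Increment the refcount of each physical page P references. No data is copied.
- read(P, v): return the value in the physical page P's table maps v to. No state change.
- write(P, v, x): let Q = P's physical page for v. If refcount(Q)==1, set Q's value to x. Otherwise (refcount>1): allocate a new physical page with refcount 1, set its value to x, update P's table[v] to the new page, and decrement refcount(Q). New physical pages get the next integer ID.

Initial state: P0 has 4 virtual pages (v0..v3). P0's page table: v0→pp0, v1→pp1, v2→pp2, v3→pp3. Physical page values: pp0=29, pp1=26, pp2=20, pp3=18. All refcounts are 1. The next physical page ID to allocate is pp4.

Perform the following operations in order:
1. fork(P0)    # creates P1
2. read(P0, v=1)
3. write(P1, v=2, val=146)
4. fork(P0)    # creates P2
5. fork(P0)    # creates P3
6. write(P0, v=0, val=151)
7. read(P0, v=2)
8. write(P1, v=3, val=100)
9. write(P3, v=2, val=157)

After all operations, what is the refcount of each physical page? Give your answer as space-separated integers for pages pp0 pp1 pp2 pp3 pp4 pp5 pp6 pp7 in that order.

Op 1: fork(P0) -> P1. 4 ppages; refcounts: pp0:2 pp1:2 pp2:2 pp3:2
Op 2: read(P0, v1) -> 26. No state change.
Op 3: write(P1, v2, 146). refcount(pp2)=2>1 -> COPY to pp4. 5 ppages; refcounts: pp0:2 pp1:2 pp2:1 pp3:2 pp4:1
Op 4: fork(P0) -> P2. 5 ppages; refcounts: pp0:3 pp1:3 pp2:2 pp3:3 pp4:1
Op 5: fork(P0) -> P3. 5 ppages; refcounts: pp0:4 pp1:4 pp2:3 pp3:4 pp4:1
Op 6: write(P0, v0, 151). refcount(pp0)=4>1 -> COPY to pp5. 6 ppages; refcounts: pp0:3 pp1:4 pp2:3 pp3:4 pp4:1 pp5:1
Op 7: read(P0, v2) -> 20. No state change.
Op 8: write(P1, v3, 100). refcount(pp3)=4>1 -> COPY to pp6. 7 ppages; refcounts: pp0:3 pp1:4 pp2:3 pp3:3 pp4:1 pp5:1 pp6:1
Op 9: write(P3, v2, 157). refcount(pp2)=3>1 -> COPY to pp7. 8 ppages; refcounts: pp0:3 pp1:4 pp2:2 pp3:3 pp4:1 pp5:1 pp6:1 pp7:1

Answer: 3 4 2 3 1 1 1 1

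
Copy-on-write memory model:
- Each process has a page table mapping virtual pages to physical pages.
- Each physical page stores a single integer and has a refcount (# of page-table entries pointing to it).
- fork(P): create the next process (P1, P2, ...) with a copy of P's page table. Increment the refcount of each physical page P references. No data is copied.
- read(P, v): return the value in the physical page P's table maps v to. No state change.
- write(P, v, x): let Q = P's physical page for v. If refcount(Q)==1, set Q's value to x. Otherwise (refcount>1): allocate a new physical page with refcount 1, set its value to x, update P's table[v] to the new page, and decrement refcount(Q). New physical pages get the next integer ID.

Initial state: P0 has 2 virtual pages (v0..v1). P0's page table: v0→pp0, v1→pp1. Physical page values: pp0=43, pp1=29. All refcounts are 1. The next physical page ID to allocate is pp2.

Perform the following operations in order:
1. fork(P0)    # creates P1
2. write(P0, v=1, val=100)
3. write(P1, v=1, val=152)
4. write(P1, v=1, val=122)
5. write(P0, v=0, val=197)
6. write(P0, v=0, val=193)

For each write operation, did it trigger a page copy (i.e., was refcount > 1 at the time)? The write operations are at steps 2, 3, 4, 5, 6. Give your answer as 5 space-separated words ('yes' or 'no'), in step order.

Op 1: fork(P0) -> P1. 2 ppages; refcounts: pp0:2 pp1:2
Op 2: write(P0, v1, 100). refcount(pp1)=2>1 -> COPY to pp2. 3 ppages; refcounts: pp0:2 pp1:1 pp2:1
Op 3: write(P1, v1, 152). refcount(pp1)=1 -> write in place. 3 ppages; refcounts: pp0:2 pp1:1 pp2:1
Op 4: write(P1, v1, 122). refcount(pp1)=1 -> write in place. 3 ppages; refcounts: pp0:2 pp1:1 pp2:1
Op 5: write(P0, v0, 197). refcount(pp0)=2>1 -> COPY to pp3. 4 ppages; refcounts: pp0:1 pp1:1 pp2:1 pp3:1
Op 6: write(P0, v0, 193). refcount(pp3)=1 -> write in place. 4 ppages; refcounts: pp0:1 pp1:1 pp2:1 pp3:1

yes no no yes no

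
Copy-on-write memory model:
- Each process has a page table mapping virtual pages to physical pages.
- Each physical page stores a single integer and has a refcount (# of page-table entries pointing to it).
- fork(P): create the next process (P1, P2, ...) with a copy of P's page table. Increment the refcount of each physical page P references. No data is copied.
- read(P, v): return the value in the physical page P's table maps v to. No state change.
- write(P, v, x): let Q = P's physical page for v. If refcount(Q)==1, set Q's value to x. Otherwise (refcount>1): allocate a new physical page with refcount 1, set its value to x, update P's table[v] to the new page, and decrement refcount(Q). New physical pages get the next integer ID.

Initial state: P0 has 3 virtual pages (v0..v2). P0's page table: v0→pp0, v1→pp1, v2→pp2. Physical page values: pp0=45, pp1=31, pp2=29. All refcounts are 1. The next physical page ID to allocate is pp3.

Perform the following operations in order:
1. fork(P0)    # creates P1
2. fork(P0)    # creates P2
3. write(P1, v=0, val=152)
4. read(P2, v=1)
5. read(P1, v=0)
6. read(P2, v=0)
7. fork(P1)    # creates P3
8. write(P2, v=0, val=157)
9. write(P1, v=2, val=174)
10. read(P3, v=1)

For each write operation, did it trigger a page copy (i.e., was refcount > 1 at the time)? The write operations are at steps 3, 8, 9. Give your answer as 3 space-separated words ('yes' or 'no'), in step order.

Op 1: fork(P0) -> P1. 3 ppages; refcounts: pp0:2 pp1:2 pp2:2
Op 2: fork(P0) -> P2. 3 ppages; refcounts: pp0:3 pp1:3 pp2:3
Op 3: write(P1, v0, 152). refcount(pp0)=3>1 -> COPY to pp3. 4 ppages; refcounts: pp0:2 pp1:3 pp2:3 pp3:1
Op 4: read(P2, v1) -> 31. No state change.
Op 5: read(P1, v0) -> 152. No state change.
Op 6: read(P2, v0) -> 45. No state change.
Op 7: fork(P1) -> P3. 4 ppages; refcounts: pp0:2 pp1:4 pp2:4 pp3:2
Op 8: write(P2, v0, 157). refcount(pp0)=2>1 -> COPY to pp4. 5 ppages; refcounts: pp0:1 pp1:4 pp2:4 pp3:2 pp4:1
Op 9: write(P1, v2, 174). refcount(pp2)=4>1 -> COPY to pp5. 6 ppages; refcounts: pp0:1 pp1:4 pp2:3 pp3:2 pp4:1 pp5:1
Op 10: read(P3, v1) -> 31. No state change.

yes yes yes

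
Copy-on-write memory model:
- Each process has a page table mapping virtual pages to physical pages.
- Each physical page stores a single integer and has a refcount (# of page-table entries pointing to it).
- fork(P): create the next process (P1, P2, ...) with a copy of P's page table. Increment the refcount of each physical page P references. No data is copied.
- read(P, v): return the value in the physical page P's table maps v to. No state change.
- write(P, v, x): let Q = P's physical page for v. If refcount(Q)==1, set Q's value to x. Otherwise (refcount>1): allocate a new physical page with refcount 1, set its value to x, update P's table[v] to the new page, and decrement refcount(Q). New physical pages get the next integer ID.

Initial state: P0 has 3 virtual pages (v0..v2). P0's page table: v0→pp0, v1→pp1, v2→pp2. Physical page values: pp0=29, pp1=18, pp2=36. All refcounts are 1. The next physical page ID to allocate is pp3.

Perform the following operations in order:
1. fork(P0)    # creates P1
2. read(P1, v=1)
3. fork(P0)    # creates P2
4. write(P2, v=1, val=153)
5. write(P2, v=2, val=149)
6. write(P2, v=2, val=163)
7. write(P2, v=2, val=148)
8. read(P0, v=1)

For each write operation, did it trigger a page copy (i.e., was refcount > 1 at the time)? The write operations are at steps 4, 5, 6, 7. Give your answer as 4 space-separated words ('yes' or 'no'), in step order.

Op 1: fork(P0) -> P1. 3 ppages; refcounts: pp0:2 pp1:2 pp2:2
Op 2: read(P1, v1) -> 18. No state change.
Op 3: fork(P0) -> P2. 3 ppages; refcounts: pp0:3 pp1:3 pp2:3
Op 4: write(P2, v1, 153). refcount(pp1)=3>1 -> COPY to pp3. 4 ppages; refcounts: pp0:3 pp1:2 pp2:3 pp3:1
Op 5: write(P2, v2, 149). refcount(pp2)=3>1 -> COPY to pp4. 5 ppages; refcounts: pp0:3 pp1:2 pp2:2 pp3:1 pp4:1
Op 6: write(P2, v2, 163). refcount(pp4)=1 -> write in place. 5 ppages; refcounts: pp0:3 pp1:2 pp2:2 pp3:1 pp4:1
Op 7: write(P2, v2, 148). refcount(pp4)=1 -> write in place. 5 ppages; refcounts: pp0:3 pp1:2 pp2:2 pp3:1 pp4:1
Op 8: read(P0, v1) -> 18. No state change.

yes yes no no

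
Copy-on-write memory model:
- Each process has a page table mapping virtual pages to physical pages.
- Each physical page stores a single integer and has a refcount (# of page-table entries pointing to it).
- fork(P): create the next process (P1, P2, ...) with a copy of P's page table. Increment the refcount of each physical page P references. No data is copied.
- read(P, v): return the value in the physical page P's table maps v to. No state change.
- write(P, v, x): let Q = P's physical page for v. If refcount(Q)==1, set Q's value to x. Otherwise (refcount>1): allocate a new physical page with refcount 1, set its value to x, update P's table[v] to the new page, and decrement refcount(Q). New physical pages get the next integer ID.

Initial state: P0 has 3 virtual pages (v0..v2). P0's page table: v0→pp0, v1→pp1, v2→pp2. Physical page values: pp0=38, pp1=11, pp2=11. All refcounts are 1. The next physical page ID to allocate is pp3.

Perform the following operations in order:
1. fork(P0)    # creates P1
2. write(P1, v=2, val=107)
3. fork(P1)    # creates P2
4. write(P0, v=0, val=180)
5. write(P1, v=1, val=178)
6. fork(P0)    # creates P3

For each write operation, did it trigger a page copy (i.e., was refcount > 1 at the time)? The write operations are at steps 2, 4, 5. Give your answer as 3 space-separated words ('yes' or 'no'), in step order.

Op 1: fork(P0) -> P1. 3 ppages; refcounts: pp0:2 pp1:2 pp2:2
Op 2: write(P1, v2, 107). refcount(pp2)=2>1 -> COPY to pp3. 4 ppages; refcounts: pp0:2 pp1:2 pp2:1 pp3:1
Op 3: fork(P1) -> P2. 4 ppages; refcounts: pp0:3 pp1:3 pp2:1 pp3:2
Op 4: write(P0, v0, 180). refcount(pp0)=3>1 -> COPY to pp4. 5 ppages; refcounts: pp0:2 pp1:3 pp2:1 pp3:2 pp4:1
Op 5: write(P1, v1, 178). refcount(pp1)=3>1 -> COPY to pp5. 6 ppages; refcounts: pp0:2 pp1:2 pp2:1 pp3:2 pp4:1 pp5:1
Op 6: fork(P0) -> P3. 6 ppages; refcounts: pp0:2 pp1:3 pp2:2 pp3:2 pp4:2 pp5:1

yes yes yes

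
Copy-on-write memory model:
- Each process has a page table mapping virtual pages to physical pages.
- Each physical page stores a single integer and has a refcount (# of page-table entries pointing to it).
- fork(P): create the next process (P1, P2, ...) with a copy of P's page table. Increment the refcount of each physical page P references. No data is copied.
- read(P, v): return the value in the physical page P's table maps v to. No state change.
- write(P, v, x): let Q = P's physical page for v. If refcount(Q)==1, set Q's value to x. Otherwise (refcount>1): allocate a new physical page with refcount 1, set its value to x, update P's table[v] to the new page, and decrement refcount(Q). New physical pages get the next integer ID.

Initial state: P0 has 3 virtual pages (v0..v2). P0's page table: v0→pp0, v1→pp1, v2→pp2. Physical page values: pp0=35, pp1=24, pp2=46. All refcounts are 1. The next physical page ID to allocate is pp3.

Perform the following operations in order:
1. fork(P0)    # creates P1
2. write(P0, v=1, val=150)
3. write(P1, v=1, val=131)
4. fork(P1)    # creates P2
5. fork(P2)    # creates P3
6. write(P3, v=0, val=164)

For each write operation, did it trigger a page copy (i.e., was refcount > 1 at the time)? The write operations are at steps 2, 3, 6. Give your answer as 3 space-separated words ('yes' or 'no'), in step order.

Op 1: fork(P0) -> P1. 3 ppages; refcounts: pp0:2 pp1:2 pp2:2
Op 2: write(P0, v1, 150). refcount(pp1)=2>1 -> COPY to pp3. 4 ppages; refcounts: pp0:2 pp1:1 pp2:2 pp3:1
Op 3: write(P1, v1, 131). refcount(pp1)=1 -> write in place. 4 ppages; refcounts: pp0:2 pp1:1 pp2:2 pp3:1
Op 4: fork(P1) -> P2. 4 ppages; refcounts: pp0:3 pp1:2 pp2:3 pp3:1
Op 5: fork(P2) -> P3. 4 ppages; refcounts: pp0:4 pp1:3 pp2:4 pp3:1
Op 6: write(P3, v0, 164). refcount(pp0)=4>1 -> COPY to pp4. 5 ppages; refcounts: pp0:3 pp1:3 pp2:4 pp3:1 pp4:1

yes no yes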